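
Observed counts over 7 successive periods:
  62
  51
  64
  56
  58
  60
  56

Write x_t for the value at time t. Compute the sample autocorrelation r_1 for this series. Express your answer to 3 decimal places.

-0.761

Mean x̄ = (62 + 51 + 64 + 56 + 58 + 60 + 56)/7 = 58.1429
Deviations from mean: 3.8571, -7.1429, 5.8571, -2.1429, -0.1429, 1.8571, -2.1429
Numerator Σ_{t=1}^{6}(x_t−x̄)(x_{t+1}−x̄) = -85.8776
Denominator Σ(x_t−x̄)² = 112.8571
r_1 = -85.8776 / 112.8571 = -0.761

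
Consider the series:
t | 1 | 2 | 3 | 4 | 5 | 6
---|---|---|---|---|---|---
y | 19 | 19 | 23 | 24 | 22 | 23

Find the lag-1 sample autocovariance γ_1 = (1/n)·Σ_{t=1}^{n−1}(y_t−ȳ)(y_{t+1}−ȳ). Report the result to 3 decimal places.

1.315

Mean ȳ = (19 + 19 + 23 + 24 + 22 + 23)/6 = 21.6667
Deviations: -2.6667, -2.6667, 1.3333, 2.3333, 0.3333, 1.3333
Σ_{t=1}^{5}(y_t−ȳ)(y_{t+1}−ȳ) = 7.8889
γ_1 = 7.8889 / 6 = 1.315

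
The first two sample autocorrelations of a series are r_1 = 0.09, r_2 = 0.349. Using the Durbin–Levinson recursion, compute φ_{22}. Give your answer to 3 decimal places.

0.344

φ_{22} = (r_2 − r_1²) / (1 − r_1²)
r_1² = (0.09)² = 0.0081
Numerator = 0.349 − 0.0081 = 0.3409; denominator = 1 − 0.0081 = 0.9919
φ_{22} = 0.3409 / 0.9919 = 0.344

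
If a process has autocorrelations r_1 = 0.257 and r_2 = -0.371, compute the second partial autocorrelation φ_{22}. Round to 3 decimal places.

φ_{22} = (r_2 − r_1²) / (1 − r_1²)
r_1² = (0.257)² = 0.066049
Numerator = -0.371 − 0.0660 = -0.4370; denominator = 1 − 0.0660 = 0.9340
φ_{22} = -0.4370 / 0.9340 = -0.468

-0.468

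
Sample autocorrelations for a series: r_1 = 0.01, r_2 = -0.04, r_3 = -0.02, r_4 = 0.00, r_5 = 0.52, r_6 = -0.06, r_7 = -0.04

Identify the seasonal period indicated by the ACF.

The largest autocorrelation is r_5 = 0.52; the remaining lags stay at or below 0.01.
The dominant spike at lag 5 indicates a seasonal period of 5.

5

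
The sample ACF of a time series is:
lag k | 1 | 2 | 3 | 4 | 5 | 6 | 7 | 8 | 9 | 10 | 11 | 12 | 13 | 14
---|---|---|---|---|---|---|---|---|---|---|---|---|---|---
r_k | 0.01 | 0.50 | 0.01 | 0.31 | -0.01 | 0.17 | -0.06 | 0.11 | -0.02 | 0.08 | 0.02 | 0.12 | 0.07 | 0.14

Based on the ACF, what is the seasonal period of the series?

2

The largest autocorrelation is r_2 = 0.50, with weaker echoes at lags 4 (0.31) and 6 (0.17); the remaining lags stay at or below 0.14.
The dominant spike at lag 2 indicates a seasonal period of 2.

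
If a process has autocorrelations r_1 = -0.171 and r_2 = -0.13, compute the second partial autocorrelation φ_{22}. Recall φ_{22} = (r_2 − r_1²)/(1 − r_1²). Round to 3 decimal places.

φ_{22} = (r_2 − r_1²) / (1 − r_1²)
r_1² = (-0.171)² = 0.029241
Numerator = -0.13 − 0.0292 = -0.1592; denominator = 1 − 0.0292 = 0.9708
φ_{22} = -0.1592 / 0.9708 = -0.164

-0.164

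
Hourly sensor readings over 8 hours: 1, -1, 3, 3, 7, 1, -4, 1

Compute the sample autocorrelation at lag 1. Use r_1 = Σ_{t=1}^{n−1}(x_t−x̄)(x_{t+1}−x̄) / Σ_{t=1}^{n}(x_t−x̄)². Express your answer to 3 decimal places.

0.149

Mean x̄ = (1 − 1 + 3 + 3 + 7 + 1 − 4 + 1)/8 = 1.3750
Numerator Σ_{t=1}^{7}(x_t−x̄)(x_{t+1}−x̄) = 10.7344
Denominator Σ(x_t−x̄)² = 71.8750
r_1 = 10.7344 / 71.8750 = 0.149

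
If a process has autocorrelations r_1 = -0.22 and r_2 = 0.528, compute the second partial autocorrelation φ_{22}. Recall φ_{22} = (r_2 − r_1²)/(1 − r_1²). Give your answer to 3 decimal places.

φ_{22} = (r_2 − r_1²) / (1 − r_1²)
r_1² = (-0.22)² = 0.0484
Numerator = 0.528 − 0.0484 = 0.4796; denominator = 1 − 0.0484 = 0.9516
φ_{22} = 0.4796 / 0.9516 = 0.504

0.504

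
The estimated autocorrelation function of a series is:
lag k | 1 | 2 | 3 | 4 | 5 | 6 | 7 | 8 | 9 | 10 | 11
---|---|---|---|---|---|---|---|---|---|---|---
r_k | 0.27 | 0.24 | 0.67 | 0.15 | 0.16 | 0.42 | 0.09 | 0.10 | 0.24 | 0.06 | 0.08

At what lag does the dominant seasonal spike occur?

The largest autocorrelation is r_3 = 0.67, with a weaker echo at lag 6 (0.42); the remaining lags stay at or below 0.27. The elevated value at lag 1 (0.27), dropping to 0.24 at lag 2, reflects decaying short-term dependence rather than seasonality.
The dominant spike at lag 3 indicates a seasonal period of 3.

3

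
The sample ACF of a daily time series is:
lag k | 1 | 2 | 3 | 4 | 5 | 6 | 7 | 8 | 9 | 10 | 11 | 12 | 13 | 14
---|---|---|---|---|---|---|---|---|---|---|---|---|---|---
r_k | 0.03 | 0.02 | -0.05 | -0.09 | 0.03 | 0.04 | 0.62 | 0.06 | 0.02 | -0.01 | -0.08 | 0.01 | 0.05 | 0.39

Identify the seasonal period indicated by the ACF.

7

The largest autocorrelation is r_7 = 0.62, with a weaker echo at lag 14 (0.39); the remaining lags stay at or below 0.06.
The dominant spike at lag 7 indicates a seasonal period of 7.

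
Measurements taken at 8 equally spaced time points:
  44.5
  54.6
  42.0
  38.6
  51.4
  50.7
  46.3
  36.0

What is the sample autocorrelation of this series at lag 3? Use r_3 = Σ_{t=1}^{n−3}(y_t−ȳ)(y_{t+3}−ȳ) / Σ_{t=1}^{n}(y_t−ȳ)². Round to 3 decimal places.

-0.065

Mean ȳ = (44.5 + 54.6 + 42.0 + 38.6 + 51.4 + 50.7 + 46.3 + 36.0)/8 = 45.5125
Deviations from mean: -1.0125, 9.0875, -3.5125, -6.9125, 5.8875, 5.1875, 0.7875, -9.5125
Σ(y_t−ȳ)(y_{t+3}−ȳ) = (6.9989) + (53.5027) + (-18.2211) + (-5.4436) + (-56.0048) = -19.1680
Denominator Σ(y_t−ȳ)² = 296.4088
r_3 = -19.1680 / 296.4088 = -0.065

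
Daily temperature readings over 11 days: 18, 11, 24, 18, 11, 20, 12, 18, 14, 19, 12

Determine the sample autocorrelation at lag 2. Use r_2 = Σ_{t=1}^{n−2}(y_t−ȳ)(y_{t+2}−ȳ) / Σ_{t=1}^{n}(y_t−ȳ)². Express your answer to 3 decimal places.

0.126

Mean ȳ = (18 + 11 + 24 + 18 + 11 + 20 + 12 + 18 + 14 + 19 + 12)/11 = 16.0909
Numerator Σ_{t=1}^{9}(y_t−ȳ)(y_{t+2}−ȳ) = 23.5289
Denominator Σ(y_t−ȳ)² = 186.9091
r_2 = 23.5289 / 186.9091 = 0.126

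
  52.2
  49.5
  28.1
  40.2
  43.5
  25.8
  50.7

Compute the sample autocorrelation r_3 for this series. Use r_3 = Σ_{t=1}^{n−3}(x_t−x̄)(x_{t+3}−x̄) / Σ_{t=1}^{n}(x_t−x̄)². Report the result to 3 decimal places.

0.288

Mean x̄ = (52.2 + 49.5 + 28.1 + 40.2 + 43.5 + 25.8 + 50.7)/7 = 41.4286
Deviations from mean: 10.7714, 8.0714, -13.3286, -1.2286, 2.0714, -15.6286, 9.2714
Numerator Σ_{t=1}^{4}(x_t−x̄)(x_{t+3}−x̄) = 200.4018
Denominator Σ(x_t−x̄)² = 694.8343
r_3 = 200.4018 / 694.8343 = 0.288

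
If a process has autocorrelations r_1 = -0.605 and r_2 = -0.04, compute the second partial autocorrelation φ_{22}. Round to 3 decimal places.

φ_{22} = (r_2 − r_1²) / (1 − r_1²)
r_1² = (-0.605)² = 0.366025
Numerator = -0.04 − 0.3660 = -0.4060; denominator = 1 − 0.3660 = 0.6340
φ_{22} = -0.4060 / 0.6340 = -0.640

-0.640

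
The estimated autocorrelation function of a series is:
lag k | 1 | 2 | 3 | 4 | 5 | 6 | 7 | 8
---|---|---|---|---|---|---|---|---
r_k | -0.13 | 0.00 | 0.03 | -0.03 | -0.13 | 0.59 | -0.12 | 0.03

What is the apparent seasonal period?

The largest autocorrelation is r_6 = 0.59; the remaining lags stay at or below 0.03.
The dominant spike at lag 6 indicates a seasonal period of 6.

6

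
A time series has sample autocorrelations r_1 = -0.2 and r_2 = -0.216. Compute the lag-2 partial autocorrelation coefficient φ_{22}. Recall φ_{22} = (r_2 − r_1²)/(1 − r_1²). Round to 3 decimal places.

φ_{22} = (r_2 − r_1²) / (1 − r_1²)
r_1² = (-0.2)² = 0.04
Numerator = -0.216 − 0.0400 = -0.2560; denominator = 1 − 0.0400 = 0.9600
φ_{22} = -0.2560 / 0.9600 = -0.267

-0.267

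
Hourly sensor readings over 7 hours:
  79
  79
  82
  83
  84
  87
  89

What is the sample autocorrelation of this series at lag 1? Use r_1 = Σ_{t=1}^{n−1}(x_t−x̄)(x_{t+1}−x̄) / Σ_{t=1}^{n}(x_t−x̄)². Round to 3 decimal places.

Mean x̄ = (79 + 79 + 82 + 83 + 84 + 87 + 89)/7 = 83.2857
Σ(x_t−x̄)(x_{t+1}−x̄) = (18.3673) + (5.5102) + (0.3673) + (-0.2041) + (2.6531) + (21.2245) = 47.9184
Denominator Σ(x_t−x̄)² = 85.4286
r_1 = 47.9184 / 85.4286 = 0.561

0.561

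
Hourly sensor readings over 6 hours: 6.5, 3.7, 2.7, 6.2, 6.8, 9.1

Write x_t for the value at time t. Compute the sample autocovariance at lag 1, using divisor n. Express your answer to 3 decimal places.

1.271

Mean x̄ = (6.5 + 3.7 + 2.7 + 6.2 + 6.8 + 9.1)/6 = 5.8333
Deviations: 0.6667, -2.1333, -3.1333, 0.3667, 0.9667, 3.2667
Σ_{t=1}^{5}(x_t−x̄)(x_{t+1}−x̄) = 7.6256
γ_1 = 7.6256 / 6 = 1.271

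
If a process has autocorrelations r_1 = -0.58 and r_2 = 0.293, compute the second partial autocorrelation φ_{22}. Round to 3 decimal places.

φ_{22} = (r_2 − r_1²) / (1 − r_1²)
r_1² = (-0.58)² = 0.3364
Numerator = 0.293 − 0.3364 = -0.0434; denominator = 1 − 0.3364 = 0.6636
φ_{22} = -0.0434 / 0.6636 = -0.065

-0.065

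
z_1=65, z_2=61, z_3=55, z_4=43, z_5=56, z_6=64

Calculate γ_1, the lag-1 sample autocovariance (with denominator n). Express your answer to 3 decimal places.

Mean z̄ = (65 + 61 + 55 + 43 + 56 + 64)/6 = 57.3333
Σ_{t=1}^{5}(z_t−z̄)(z_{t+1}−z̄) = 63.2222
γ_1 = 63.2222 / 6 = 10.537

10.537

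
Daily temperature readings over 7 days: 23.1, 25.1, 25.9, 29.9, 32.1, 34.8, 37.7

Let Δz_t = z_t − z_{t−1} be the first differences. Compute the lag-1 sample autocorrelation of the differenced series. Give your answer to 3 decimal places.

First differences Δz: 2.0, 0.8, 4.0, 2.2, 2.7, 2.9
Mean of differences = 2.4333
Numerator Σ(Δz_t−Δz̄)(Δz_{t+1}−Δz̄) = -2.1544
Denominator Σ(Δz_t−Δz̄)² = 5.6533
r_1(Δz) = -2.1544 / 5.6533 = -0.381

-0.381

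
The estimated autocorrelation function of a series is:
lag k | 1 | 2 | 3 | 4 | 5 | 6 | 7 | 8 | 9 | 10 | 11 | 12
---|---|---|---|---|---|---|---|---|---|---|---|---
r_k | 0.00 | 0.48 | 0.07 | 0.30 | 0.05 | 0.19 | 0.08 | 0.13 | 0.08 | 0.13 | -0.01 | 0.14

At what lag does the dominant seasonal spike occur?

The largest autocorrelation is r_2 = 0.48, with weaker echoes at lags 4 (0.30) and 6 (0.19); the remaining lags stay at or below 0.14.
The dominant spike at lag 2 indicates a seasonal period of 2.

2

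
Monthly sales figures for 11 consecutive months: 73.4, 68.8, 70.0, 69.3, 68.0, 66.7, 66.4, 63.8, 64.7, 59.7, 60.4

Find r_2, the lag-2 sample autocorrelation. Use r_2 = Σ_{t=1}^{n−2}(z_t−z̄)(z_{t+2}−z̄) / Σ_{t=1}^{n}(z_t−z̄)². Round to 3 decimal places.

Mean z̄ = (73.4 + 68.8 + 70.0 + 69.3 + 68.0 + 66.7 + 66.4 + 63.8 + 64.7 + 59.7 + 60.4)/11 = 66.4727
Numerator Σ_{t=1}^{9}(z_t−z̄)(z_{t+2}−z̄) = 65.3212
Denominator Σ(z_t−z̄)² = 169.2618
r_2 = 65.3212 / 169.2618 = 0.386

0.386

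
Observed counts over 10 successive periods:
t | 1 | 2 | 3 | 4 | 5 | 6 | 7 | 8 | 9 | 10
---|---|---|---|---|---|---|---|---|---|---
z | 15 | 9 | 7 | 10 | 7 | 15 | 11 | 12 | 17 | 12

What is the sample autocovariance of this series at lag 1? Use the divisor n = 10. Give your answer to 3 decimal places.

Mean z̄ = (15 + 9 + 7 + 10 + 7 + 15 + 11 + 12 + 17 + 12)/10 = 11.5000
Σ_{t=1}^{9}(z_t−z̄)(z_{t+1}−z̄) = 3.7500
γ_1 = 3.7500 / 10 = 0.375

0.375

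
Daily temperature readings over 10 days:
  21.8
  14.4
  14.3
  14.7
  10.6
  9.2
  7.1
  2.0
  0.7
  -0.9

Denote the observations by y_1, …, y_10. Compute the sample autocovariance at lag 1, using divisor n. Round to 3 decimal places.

29.004

Mean ȳ = (21.8 + 14.4 + 14.3 + 14.7 + 10.6 + 9.2 + 7.1 + 2.0 + 0.7 − 0.9)/10 = 9.3900
Σ_{t=1}^{9}(y_t−ȳ)(y_{t+1}−ȳ) = 290.0379
γ_1 = 290.0379 / 10 = 29.004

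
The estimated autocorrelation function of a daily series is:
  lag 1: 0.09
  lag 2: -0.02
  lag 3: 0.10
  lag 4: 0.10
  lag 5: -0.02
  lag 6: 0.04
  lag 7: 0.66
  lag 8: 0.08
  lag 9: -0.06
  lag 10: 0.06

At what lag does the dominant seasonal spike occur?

The largest autocorrelation is r_7 = 0.66; the remaining lags stay at or below 0.10.
The dominant spike at lag 7 indicates a seasonal period of 7.

7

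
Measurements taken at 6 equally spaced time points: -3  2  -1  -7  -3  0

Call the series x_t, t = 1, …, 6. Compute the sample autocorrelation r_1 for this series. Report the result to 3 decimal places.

Mean x̄ = (-3 + 2 − 1 − 7 − 3 + 0)/6 = -2.0000
Deviations from mean: -1.0000, 4.0000, 1.0000, -5.0000, -1.0000, 2.0000
Σ(x_t−x̄)(x_{t+1}−x̄) = (-4.0000) + (4.0000) + (-5.0000) + (5.0000) + (-2.0000) = -2.0000
Denominator Σ(x_t−x̄)² = 48.0000
r_1 = -2.0000 / 48.0000 = -0.042

-0.042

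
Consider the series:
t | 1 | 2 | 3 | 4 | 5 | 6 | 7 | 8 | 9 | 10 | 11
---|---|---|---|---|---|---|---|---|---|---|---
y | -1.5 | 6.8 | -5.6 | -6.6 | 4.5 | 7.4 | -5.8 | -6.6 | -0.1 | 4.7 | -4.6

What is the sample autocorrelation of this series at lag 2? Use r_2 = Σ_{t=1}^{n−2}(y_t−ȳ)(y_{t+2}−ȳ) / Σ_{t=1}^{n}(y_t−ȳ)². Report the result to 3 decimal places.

Mean ȳ = (-1.5 + 6.8 − 5.6 − 6.6 + 4.5 + 7.4 − 5.8 − 6.6 − 0.1 + 4.7 − 4.6)/11 = -0.6727
Numerator Σ_{t=1}^{9}(y_t−ȳ)(y_{t+2}−ȳ) = -224.9560
Denominator Σ(y_t−ȳ)² = 313.9018
r_2 = -224.9560 / 313.9018 = -0.717

-0.717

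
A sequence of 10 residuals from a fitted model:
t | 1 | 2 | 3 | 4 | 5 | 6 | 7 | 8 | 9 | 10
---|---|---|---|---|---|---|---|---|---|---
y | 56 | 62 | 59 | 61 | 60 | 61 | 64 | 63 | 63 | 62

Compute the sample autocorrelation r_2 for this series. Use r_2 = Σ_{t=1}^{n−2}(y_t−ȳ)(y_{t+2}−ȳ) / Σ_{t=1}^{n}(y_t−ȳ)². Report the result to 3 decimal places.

0.343

Mean ȳ = (56 + 62 + 59 + 61 + 60 + 61 + 64 + 63 + 63 + 62)/10 = 61.1000
Numerator Σ_{t=1}^{8}(y_t−ȳ)(y_{t+2}−ȳ) = 16.7800
Denominator Σ(y_t−ȳ)² = 48.9000
r_2 = 16.7800 / 48.9000 = 0.343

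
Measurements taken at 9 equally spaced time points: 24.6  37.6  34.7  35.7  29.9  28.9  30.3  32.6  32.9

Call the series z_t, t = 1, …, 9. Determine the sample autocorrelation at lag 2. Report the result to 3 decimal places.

Mean z̄ = (24.6 + 37.6 + 34.7 + 35.7 + 29.9 + 28.9 + 30.3 + 32.6 + 32.9)/9 = 31.9111
Numerator Σ_{t=1}^{7}(z_t−z̄)(z_{t+2}−z̄) = -16.2802
Denominator Σ(z_t−z̄)² = 125.1089
r_2 = -16.2802 / 125.1089 = -0.130

-0.130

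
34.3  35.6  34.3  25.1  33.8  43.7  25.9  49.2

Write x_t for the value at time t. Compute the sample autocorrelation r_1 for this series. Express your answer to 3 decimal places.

-0.430

Mean x̄ = (34.3 + 35.6 + 34.3 + 25.1 + 33.8 + 43.7 + 25.9 + 49.2)/8 = 35.2375
Σ(x_t−x̄)(x_{t+1}−x̄) = (-0.3398) + (-0.3398) + (9.5039) + (14.5727) + (-12.1648) + (-79.0186) + (-130.3748) = -198.1614
Denominator Σ(x_t−x̄)² = 460.4788
r_1 = -198.1614 / 460.4788 = -0.430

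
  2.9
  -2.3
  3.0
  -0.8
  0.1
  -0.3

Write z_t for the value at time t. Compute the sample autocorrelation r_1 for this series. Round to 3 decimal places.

Mean z̄ = (2.9 − 2.3 + 3.0 − 0.8 + 0.1 − 0.3)/6 = 0.4333
Deviations from mean: 2.4667, -2.7333, 2.5667, -1.2333, -0.3333, -0.7333
Numerator Σ_{t=1}^{5}(z_t−z̄)(z_{t+1}−z̄) = -16.2678
Denominator Σ(z_t−z̄)² = 22.3133
r_1 = -16.2678 / 22.3133 = -0.729

-0.729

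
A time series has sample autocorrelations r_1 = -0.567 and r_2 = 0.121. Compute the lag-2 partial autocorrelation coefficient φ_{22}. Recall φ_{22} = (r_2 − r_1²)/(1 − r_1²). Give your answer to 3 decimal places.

φ_{22} = (r_2 − r_1²) / (1 − r_1²)
r_1² = (-0.567)² = 0.321489
Numerator = 0.121 − 0.3215 = -0.2005; denominator = 1 − 0.3215 = 0.6785
φ_{22} = -0.2005 / 0.6785 = -0.295

-0.295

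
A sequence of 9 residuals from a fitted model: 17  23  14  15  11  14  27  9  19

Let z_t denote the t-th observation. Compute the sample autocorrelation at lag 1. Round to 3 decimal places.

Mean z̄ = (17 + 23 + 14 + 15 + 11 + 14 + 27 + 9 + 19)/9 = 16.5556
Numerator Σ_{t=1}^{8}(z_t−z̄)(z_{t+1}−z̄) = -110.8642
Denominator Σ(z_t−z̄)² = 260.2222
r_1 = -110.8642 / 260.2222 = -0.426

-0.426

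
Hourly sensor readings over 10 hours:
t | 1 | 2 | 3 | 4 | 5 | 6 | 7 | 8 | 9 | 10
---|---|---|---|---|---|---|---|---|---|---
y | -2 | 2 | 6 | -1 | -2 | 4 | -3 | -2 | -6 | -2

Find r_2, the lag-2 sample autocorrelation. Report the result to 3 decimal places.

Mean ȳ = (-2 + 2 + 6 − 1 − 2 + 4 − 3 − 2 − 6 − 2)/10 = -0.6000
Numerator Σ_{t=1}^{8}(y_t−ȳ)(y_{t+2}−ȳ) = -9.5200
Denominator Σ(y_t−ȳ)² = 114.4000
r_2 = -9.5200 / 114.4000 = -0.083

-0.083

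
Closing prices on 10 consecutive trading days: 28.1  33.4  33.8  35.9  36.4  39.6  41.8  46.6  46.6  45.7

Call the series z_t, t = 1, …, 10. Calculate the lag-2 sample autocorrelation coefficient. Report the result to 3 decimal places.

Mean z̄ = (28.1 + 33.4 + 33.8 + 35.9 + 36.4 + 39.6 + 41.8 + 46.6 + 46.6 + 45.7)/10 = 38.7900
Numerator Σ_{t=1}^{8}(z_t−z̄)(z_{t+2}−z̄) = 155.1128
Denominator Σ(z_t−z̄)² = 361.7490
r_2 = 155.1128 / 361.7490 = 0.429

0.429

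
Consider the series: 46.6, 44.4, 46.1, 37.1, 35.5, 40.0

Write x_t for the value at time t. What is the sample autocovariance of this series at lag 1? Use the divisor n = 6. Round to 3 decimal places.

7.269

Mean x̄ = (46.6 + 44.4 + 46.1 + 37.1 + 35.5 + 40.0)/6 = 41.6167
Σ_{t=1}^{5}(x_t−x̄)(x_{t+1}−x̄) = 43.6147
γ_1 = 43.6147 / 6 = 7.269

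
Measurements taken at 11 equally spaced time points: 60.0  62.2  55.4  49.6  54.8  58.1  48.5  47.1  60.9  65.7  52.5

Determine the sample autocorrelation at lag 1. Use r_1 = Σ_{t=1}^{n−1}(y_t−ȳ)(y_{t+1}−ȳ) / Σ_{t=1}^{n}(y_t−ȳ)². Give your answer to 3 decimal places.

Mean ȳ = (60.0 + 62.2 + 55.4 + 49.6 + 54.8 + 58.1 + 48.5 + 47.1 + 60.9 + 65.7 + 52.5)/11 = 55.8909
Numerator Σ_{t=1}^{10}(y_t−ȳ)(y_{t+1}−ȳ) = 50.8526
Denominator Σ(y_t−ȳ)² = 367.2891
r_1 = 50.8526 / 367.2891 = 0.138

0.138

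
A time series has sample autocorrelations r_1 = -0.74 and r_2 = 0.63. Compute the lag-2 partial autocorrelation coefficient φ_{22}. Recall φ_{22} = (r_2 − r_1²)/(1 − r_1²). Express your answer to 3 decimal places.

0.182

φ_{22} = (r_2 − r_1²) / (1 − r_1²)
r_1² = (-0.74)² = 0.5476
Numerator = 0.63 − 0.5476 = 0.0824; denominator = 1 − 0.5476 = 0.4524
φ_{22} = 0.0824 / 0.4524 = 0.182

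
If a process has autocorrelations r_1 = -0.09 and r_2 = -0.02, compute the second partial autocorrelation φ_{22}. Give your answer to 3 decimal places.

-0.028

φ_{22} = (r_2 − r_1²) / (1 − r_1²)
r_1² = (-0.09)² = 0.0081
Numerator = -0.02 − 0.0081 = -0.0281; denominator = 1 − 0.0081 = 0.9919
φ_{22} = -0.0281 / 0.9919 = -0.028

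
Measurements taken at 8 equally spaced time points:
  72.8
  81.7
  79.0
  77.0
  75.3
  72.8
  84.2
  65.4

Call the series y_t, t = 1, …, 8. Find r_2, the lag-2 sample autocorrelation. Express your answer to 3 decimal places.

0.078

Mean ȳ = (72.8 + 81.7 + 79.0 + 77.0 + 75.3 + 72.8 + 84.2 + 65.4)/8 = 76.0250
Numerator Σ_{t=1}^{6}(y_t−ȳ)(y_{t+2}−ȳ) = 18.9763
Denominator Σ(y_t−ȳ)² = 243.0550
r_2 = 18.9763 / 243.0550 = 0.078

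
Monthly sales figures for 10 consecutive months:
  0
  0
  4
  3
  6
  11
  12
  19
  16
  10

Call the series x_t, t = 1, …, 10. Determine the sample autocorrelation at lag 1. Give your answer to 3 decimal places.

0.722

Mean x̄ = (0 + 0 + 4 + 3 + 6 + 11 + 12 + 19 + 16 + 10)/10 = 8.1000
Numerator Σ_{t=1}^{9}(x_t−x̄)(x_{t+1}−x̄) = 279.2900
Denominator Σ(x_t−x̄)² = 386.9000
r_1 = 279.2900 / 386.9000 = 0.722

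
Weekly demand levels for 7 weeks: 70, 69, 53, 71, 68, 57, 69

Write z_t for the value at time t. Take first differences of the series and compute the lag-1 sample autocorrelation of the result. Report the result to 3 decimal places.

-0.500

First differences Δz: -1, -16, 18, -3, -11, 12
Mean of differences = -0.1667
Numerator Σ(Δz_t−Δz̄)(Δz_{t+1}−Δz̄) = -427.0278
Denominator Σ(Δz_t−Δz̄)² = 854.8333
r_1(Δz) = -427.0278 / 854.8333 = -0.500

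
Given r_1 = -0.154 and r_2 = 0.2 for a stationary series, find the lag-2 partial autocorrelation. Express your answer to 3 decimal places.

φ_{22} = (r_2 − r_1²) / (1 − r_1²)
r_1² = (-0.154)² = 0.023716
Numerator = 0.2 − 0.0237 = 0.1763; denominator = 1 − 0.0237 = 0.9763
φ_{22} = 0.1763 / 0.9763 = 0.181

0.181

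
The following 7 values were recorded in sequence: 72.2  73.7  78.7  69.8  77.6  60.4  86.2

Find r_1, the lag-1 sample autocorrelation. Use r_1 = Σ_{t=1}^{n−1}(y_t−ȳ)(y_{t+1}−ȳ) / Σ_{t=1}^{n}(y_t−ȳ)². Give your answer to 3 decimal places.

Mean ȳ = (72.2 + 73.7 + 78.7 + 69.8 + 77.6 + 60.4 + 86.2)/7 = 74.0857
Deviations from mean: -1.8857, -0.3857, 4.6143, -4.2857, 3.5143, -13.6857, 12.1143
Σ(y_t−ȳ)(y_{t+1}−ȳ) = (0.7273) + (-1.7798) + (-19.7755) + (-15.0612) + (-48.0955) + (-165.7927) = -249.7773
Denominator Σ(y_t−ȳ)² = 389.7686
r_1 = -249.7773 / 389.7686 = -0.641

-0.641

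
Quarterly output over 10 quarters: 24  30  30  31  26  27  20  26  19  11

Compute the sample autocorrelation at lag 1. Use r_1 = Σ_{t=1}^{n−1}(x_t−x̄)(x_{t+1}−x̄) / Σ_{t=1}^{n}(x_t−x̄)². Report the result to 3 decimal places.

0.364

Mean x̄ = (24 + 30 + 30 + 31 + 26 + 27 + 20 + 26 + 19 + 11)/10 = 24.4000
Numerator Σ_{t=1}^{9}(x_t−x̄)(x_{t+1}−x̄) = 126.0400
Denominator Σ(x_t−x̄)² = 346.4000
r_1 = 126.0400 / 346.4000 = 0.364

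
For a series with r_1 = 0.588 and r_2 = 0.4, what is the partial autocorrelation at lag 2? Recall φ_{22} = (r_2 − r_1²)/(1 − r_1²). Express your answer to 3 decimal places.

0.083

φ_{22} = (r_2 − r_1²) / (1 − r_1²)
r_1² = (0.588)² = 0.345744
Numerator = 0.4 − 0.3457 = 0.0543; denominator = 1 − 0.3457 = 0.6543
φ_{22} = 0.0543 / 0.6543 = 0.083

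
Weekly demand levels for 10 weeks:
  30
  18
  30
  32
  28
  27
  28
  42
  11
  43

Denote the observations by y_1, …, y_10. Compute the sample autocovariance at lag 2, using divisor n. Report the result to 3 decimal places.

13.728

Mean ȳ = (30 + 18 + 30 + 32 + 28 + 27 + 28 + 42 + 11 + 43)/10 = 28.9000
Σ_{t=1}^{8}(y_t−ȳ)(y_{t+2}−ȳ) = 137.2800
γ_2 = 137.2800 / 10 = 13.728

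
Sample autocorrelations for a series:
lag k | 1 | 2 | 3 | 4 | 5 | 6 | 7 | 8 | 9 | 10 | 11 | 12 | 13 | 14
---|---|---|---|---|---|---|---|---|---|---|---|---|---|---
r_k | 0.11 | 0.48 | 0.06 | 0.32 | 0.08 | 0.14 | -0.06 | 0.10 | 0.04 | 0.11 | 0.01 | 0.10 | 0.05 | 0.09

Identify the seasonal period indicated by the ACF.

2

The largest autocorrelation is r_2 = 0.48, with a weaker echo at lag 4 (0.32); the remaining lags stay at or below 0.14.
The dominant spike at lag 2 indicates a seasonal period of 2.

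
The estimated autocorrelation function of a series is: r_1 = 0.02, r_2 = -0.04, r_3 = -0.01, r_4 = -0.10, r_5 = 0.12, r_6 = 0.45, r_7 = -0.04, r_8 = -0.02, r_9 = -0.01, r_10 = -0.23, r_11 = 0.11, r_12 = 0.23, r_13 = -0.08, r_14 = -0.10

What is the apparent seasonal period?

6

The largest autocorrelation is r_6 = 0.45, with a weaker echo at lag 12 (0.23); the remaining lags stay at or below 0.12.
The dominant spike at lag 6 indicates a seasonal period of 6.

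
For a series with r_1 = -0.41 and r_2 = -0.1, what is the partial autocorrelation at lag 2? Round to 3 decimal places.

φ_{22} = (r_2 − r_1²) / (1 − r_1²)
r_1² = (-0.41)² = 0.1681
Numerator = -0.1 − 0.1681 = -0.2681; denominator = 1 − 0.1681 = 0.8319
φ_{22} = -0.2681 / 0.8319 = -0.322

-0.322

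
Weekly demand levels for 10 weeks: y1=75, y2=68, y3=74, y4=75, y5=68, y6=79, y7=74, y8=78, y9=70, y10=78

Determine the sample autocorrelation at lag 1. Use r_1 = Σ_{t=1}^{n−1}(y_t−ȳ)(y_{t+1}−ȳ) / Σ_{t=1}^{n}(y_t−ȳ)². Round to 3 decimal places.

Mean ȳ = (75 + 68 + 74 + 75 + 68 + 79 + 74 + 78 + 70 + 78)/10 = 73.9000
Numerator Σ_{t=1}^{9}(y_t−ȳ)(y_{t+1}−ȳ) = -74.6100
Denominator Σ(y_t−ȳ)² = 146.9000
r_1 = -74.6100 / 146.9000 = -0.508

-0.508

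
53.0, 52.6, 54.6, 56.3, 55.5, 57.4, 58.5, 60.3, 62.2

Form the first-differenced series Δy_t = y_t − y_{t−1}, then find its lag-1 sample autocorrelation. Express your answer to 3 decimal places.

First differences Δy: -0.4, 2.0, 1.7, -0.8, 1.9, 1.1, 1.8, 1.9
Mean of differences = 1.1500
Numerator Σ(Δy_t−Δȳ)(Δy_{t+1}−Δȳ) = -2.9675
Denominator Σ(Δy_t−Δȳ)² = 8.7800
r_1(Δy) = -2.9675 / 8.7800 = -0.338

-0.338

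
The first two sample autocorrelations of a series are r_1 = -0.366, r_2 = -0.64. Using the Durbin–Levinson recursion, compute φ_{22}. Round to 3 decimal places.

-0.894

φ_{22} = (r_2 − r_1²) / (1 − r_1²)
r_1² = (-0.366)² = 0.133956
Numerator = -0.64 − 0.1340 = -0.7740; denominator = 1 − 0.1340 = 0.8660
φ_{22} = -0.7740 / 0.8660 = -0.894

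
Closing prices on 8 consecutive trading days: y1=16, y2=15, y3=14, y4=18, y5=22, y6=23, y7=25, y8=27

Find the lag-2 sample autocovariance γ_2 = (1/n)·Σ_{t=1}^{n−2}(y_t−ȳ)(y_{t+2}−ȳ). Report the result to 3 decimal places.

5.875

Mean ȳ = (16 + 15 + 14 + 18 + 22 + 23 + 25 + 27)/8 = 20.0000
Deviations: -4.0000, -5.0000, -6.0000, -2.0000, 2.0000, 3.0000, 5.0000, 7.0000
Σ_{t=1}^{6}(y_t−ȳ)(y_{t+2}−ȳ) = 47.0000
γ_2 = 47.0000 / 8 = 5.875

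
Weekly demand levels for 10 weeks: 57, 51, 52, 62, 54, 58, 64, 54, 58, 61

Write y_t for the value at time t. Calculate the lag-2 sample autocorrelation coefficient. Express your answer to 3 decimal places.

Mean ȳ = (57 + 51 + 52 + 62 + 54 + 58 + 64 + 54 + 58 + 61)/10 = 57.1000
Numerator Σ_{t=1}^{8}(y_t−ȳ)(y_{t+2}−ȳ) = -39.2200
Denominator Σ(y_t−ȳ)² = 170.9000
r_2 = -39.2200 / 170.9000 = -0.229

-0.229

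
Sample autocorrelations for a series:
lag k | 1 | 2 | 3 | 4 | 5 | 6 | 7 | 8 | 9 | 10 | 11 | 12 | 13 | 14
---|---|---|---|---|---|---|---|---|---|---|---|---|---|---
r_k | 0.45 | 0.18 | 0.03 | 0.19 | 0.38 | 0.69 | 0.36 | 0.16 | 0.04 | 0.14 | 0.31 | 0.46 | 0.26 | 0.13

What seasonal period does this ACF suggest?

The largest autocorrelation is r_6 = 0.69, with a weaker echo at lag 12 (0.46); the remaining lags stay at or below 0.45. The elevated value at lag 1 (0.45), dropping to 0.18 at lag 2, reflects decaying short-term dependence rather than seasonality.
The dominant spike at lag 6 indicates a seasonal period of 6.

6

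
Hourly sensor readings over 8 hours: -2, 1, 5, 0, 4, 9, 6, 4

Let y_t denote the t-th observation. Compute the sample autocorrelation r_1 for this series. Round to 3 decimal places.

0.242

Mean ȳ = (-2 + 1 + 5 + 0 + 4 + 9 + 6 + 4)/8 = 3.3750
Deviations from mean: -5.3750, -2.3750, 1.6250, -3.3750, 0.6250, 5.6250, 2.6250, 0.6250
Numerator Σ_{t=1}^{7}(y_t−ȳ)(y_{t+1}−ȳ) = 21.2344
Denominator Σ(y_t−ȳ)² = 87.8750
r_1 = 21.2344 / 87.8750 = 0.242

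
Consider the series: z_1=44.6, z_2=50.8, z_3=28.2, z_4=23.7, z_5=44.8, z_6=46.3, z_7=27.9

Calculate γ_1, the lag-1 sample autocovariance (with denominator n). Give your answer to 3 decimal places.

Mean z̄ = (44.6 + 50.8 + 28.2 + 23.7 + 44.8 + 46.3 + 27.9)/7 = 38.0429
Deviations: 6.5571, 12.7571, -9.8429, -14.3429, 6.7571, 8.2571, -10.1429
Σ_{t=1}^{6}(z_t−z̄)(z_{t+1}−z̄) = -25.6147
γ_1 = -25.6147 / 7 = -3.659

-3.659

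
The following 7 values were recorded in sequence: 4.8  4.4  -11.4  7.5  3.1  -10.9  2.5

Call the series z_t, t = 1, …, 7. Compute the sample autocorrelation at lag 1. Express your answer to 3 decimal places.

Mean z̄ = (4.8 + 4.4 − 11.4 + 7.5 + 3.1 − 10.9 + 2.5)/7 = 0.0000
Numerator Σ_{t=1}^{6}(z_t−z̄)(z_{t+1}−z̄) = -152.3300
Denominator Σ(z_t−z̄)² = 363.2800
r_1 = -152.3300 / 363.2800 = -0.419

-0.419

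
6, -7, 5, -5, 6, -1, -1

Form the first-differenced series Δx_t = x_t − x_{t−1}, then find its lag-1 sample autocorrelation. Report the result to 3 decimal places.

-0.796

First differences Δx: -13, 12, -10, 11, -7, 0
Mean of differences = -1.1667
Numerator Σ(Δx_t−Δx̄)(Δx_{t+1}−Δx̄) = -457.3611
Denominator Σ(Δx_t−Δx̄)² = 574.8333
r_1(Δx) = -457.3611 / 574.8333 = -0.796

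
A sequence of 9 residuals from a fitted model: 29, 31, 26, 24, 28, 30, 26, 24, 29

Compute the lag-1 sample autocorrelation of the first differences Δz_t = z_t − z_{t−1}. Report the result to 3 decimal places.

-0.102

First differences Δz: 2, -5, -2, 4, 2, -4, -2, 5
Mean of differences = 0.0000
Numerator Σ(Δz_t−Δz̄)(Δz_{t+1}−Δz̄) = -10.0000
Denominator Σ(Δz_t−Δz̄)² = 98.0000
r_1(Δz) = -10.0000 / 98.0000 = -0.102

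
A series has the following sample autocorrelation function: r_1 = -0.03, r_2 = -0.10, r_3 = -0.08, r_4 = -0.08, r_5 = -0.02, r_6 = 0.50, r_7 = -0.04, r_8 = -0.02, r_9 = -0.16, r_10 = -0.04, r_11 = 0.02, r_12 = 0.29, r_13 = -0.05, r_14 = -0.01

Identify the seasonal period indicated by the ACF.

6

The largest autocorrelation is r_6 = 0.50, with a weaker echo at lag 12 (0.29); the remaining lags stay at or below 0.02.
The dominant spike at lag 6 indicates a seasonal period of 6.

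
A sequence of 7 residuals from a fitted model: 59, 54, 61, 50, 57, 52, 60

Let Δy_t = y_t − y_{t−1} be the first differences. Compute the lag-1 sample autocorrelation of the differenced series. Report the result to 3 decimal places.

First differences Δy: -5, 7, -11, 7, -5, 8
Mean of differences = 0.1667
Numerator Σ(Δy_t−Δȳ)(Δy_{t+1}−Δȳ) = -263.6944
Denominator Σ(Δy_t−Δȳ)² = 332.8333
r_1(Δy) = -263.6944 / 332.8333 = -0.792

-0.792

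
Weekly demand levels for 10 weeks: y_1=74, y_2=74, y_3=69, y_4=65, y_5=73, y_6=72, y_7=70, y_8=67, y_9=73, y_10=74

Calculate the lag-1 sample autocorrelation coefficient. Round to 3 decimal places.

0.070

Mean ȳ = (74 + 74 + 69 + 65 + 73 + 72 + 70 + 67 + 73 + 74)/10 = 71.1000
Numerator Σ_{t=1}^{9}(y_t−ȳ)(y_{t+1}−ȳ) = 6.4900
Denominator Σ(y_t−ȳ)² = 92.9000
r_1 = 6.4900 / 92.9000 = 0.070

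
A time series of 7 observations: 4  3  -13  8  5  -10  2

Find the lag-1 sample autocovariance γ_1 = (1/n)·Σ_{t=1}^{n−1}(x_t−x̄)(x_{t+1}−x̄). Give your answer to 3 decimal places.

Mean x̄ = (4 + 3 − 13 + 8 + 5 − 10 + 2)/7 = -0.1429
Deviations: 4.1429, 3.1429, -12.8571, 8.1429, 5.1429, -9.8571, 2.1429
Σ_{t=1}^{6}(x_t−x̄)(x_{t+1}−x̄) = -162.0204
γ_1 = -162.0204 / 7 = -23.146

-23.146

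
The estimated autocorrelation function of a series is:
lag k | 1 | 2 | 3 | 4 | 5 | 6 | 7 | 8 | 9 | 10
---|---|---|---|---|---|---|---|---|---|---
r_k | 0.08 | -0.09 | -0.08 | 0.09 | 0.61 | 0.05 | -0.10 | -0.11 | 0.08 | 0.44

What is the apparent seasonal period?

The largest autocorrelation is r_5 = 0.61, with a weaker echo at lag 10 (0.44); the remaining lags stay at or below 0.09.
The dominant spike at lag 5 indicates a seasonal period of 5.

5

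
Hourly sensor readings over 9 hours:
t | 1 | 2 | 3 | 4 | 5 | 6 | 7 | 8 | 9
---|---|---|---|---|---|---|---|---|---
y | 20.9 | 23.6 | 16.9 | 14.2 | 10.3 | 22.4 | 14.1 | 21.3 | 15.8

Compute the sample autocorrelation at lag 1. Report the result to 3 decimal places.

Mean ȳ = (20.9 + 23.6 + 16.9 + 14.2 + 10.3 + 22.4 + 14.1 + 21.3 + 15.8)/9 = 17.7222
Numerator Σ_{t=1}^{8}(y_t−ȳ)(y_{t+1}−ȳ) = -28.6160
Denominator Σ(y_t−ȳ)² = 164.3156
r_1 = -28.6160 / 164.3156 = -0.174

-0.174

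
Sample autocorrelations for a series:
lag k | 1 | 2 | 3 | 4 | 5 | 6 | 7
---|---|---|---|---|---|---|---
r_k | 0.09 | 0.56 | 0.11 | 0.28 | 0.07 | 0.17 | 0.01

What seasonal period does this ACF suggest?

2

The largest autocorrelation is r_2 = 0.56, with weaker echoes at lags 4 (0.28) and 6 (0.17); the remaining lags stay at or below 0.11.
The dominant spike at lag 2 indicates a seasonal period of 2.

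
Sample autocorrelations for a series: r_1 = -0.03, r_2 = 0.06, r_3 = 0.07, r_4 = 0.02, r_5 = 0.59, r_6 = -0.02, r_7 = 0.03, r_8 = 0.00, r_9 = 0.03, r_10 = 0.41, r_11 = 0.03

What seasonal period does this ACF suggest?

The largest autocorrelation is r_5 = 0.59, with a weaker echo at lag 10 (0.41); the remaining lags stay at or below 0.07.
The dominant spike at lag 5 indicates a seasonal period of 5.

5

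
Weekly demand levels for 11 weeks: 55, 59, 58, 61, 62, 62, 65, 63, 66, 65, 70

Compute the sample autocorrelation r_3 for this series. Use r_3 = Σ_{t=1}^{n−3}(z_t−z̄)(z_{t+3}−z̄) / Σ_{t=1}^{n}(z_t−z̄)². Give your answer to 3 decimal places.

0.113

Mean z̄ = (55 + 59 + 58 + 61 + 62 + 62 + 65 + 63 + 66 + 65 + 70)/11 = 62.3636
Numerator Σ_{t=1}^{8}(z_t−z̄)(z_{t+3}−z̄) = 19.5124
Denominator Σ(z_t−z̄)² = 172.5455
r_3 = 19.5124 / 172.5455 = 0.113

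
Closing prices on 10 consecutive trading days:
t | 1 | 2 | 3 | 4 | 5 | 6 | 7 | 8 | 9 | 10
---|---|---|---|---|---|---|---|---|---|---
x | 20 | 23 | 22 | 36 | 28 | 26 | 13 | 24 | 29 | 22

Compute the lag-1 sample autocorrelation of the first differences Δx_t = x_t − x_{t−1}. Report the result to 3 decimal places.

First differences Δx: 3, -1, 14, -8, -2, -13, 11, 5, -7
Mean of differences = 0.2222
Numerator Σ(Δx_t−Δx̄)(Δx_{t+1}−Δx̄) = -211.3827
Denominator Σ(Δx_t−Δx̄)² = 637.5556
r_1(Δx) = -211.3827 / 637.5556 = -0.332

-0.332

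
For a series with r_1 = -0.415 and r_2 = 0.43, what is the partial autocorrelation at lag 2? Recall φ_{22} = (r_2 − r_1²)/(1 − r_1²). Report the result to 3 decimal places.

φ_{22} = (r_2 − r_1²) / (1 − r_1²)
r_1² = (-0.415)² = 0.172225
Numerator = 0.43 − 0.1722 = 0.2578; denominator = 1 − 0.1722 = 0.8278
φ_{22} = 0.2578 / 0.8278 = 0.311

0.311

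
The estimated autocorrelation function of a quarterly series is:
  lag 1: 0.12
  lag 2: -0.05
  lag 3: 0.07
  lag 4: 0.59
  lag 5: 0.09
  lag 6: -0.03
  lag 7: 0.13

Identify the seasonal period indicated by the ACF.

The largest autocorrelation is r_4 = 0.59; the remaining lags stay at or below 0.13.
The dominant spike at lag 4 indicates a seasonal period of 4.

4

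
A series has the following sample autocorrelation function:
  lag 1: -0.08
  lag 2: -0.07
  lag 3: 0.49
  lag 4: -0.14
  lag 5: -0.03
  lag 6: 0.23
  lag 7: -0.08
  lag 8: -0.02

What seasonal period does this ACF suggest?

The largest autocorrelation is r_3 = 0.49, with a weaker echo at lag 6 (0.23); the remaining lags stay at or below -0.02.
The dominant spike at lag 3 indicates a seasonal period of 3.

3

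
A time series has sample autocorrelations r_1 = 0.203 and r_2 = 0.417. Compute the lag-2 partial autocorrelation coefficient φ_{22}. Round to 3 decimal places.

0.392

φ_{22} = (r_2 − r_1²) / (1 − r_1²)
r_1² = (0.203)² = 0.041209
Numerator = 0.417 − 0.0412 = 0.3758; denominator = 1 − 0.0412 = 0.9588
φ_{22} = 0.3758 / 0.9588 = 0.392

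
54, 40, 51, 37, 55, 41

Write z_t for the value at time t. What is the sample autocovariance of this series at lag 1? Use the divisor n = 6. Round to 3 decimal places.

Mean z̄ = (54 + 40 + 51 + 37 + 55 + 41)/6 = 46.3333
Σ_{t=1}^{5}(z_t−z̄)(z_{t+1}−z̄) = -248.7778
γ_1 = -248.7778 / 6 = -41.463

-41.463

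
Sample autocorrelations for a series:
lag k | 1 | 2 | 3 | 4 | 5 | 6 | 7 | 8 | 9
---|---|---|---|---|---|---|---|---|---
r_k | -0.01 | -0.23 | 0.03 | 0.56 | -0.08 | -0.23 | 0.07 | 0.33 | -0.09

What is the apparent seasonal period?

The largest autocorrelation is r_4 = 0.56, with a weaker echo at lag 8 (0.33); the remaining lags stay at or below 0.07.
The dominant spike at lag 4 indicates a seasonal period of 4.

4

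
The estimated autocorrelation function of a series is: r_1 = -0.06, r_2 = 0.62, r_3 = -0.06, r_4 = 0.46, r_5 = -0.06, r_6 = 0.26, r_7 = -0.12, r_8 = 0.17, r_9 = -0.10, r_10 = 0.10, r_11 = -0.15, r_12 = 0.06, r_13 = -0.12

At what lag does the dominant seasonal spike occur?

The largest autocorrelation is r_2 = 0.62, with weaker echoes at lags 4 (0.46), 6 (0.26) and 8 (0.17); the remaining lags stay at or below 0.10.
The dominant spike at lag 2 indicates a seasonal period of 2.

2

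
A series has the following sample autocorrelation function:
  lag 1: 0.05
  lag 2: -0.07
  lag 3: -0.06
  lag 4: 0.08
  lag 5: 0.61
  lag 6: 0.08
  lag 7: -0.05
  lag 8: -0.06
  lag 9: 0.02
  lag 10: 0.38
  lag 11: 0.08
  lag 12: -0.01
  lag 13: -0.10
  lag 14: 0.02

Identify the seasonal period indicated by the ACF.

The largest autocorrelation is r_5 = 0.61, with a weaker echo at lag 10 (0.38); the remaining lags stay at or below 0.08.
The dominant spike at lag 5 indicates a seasonal period of 5.

5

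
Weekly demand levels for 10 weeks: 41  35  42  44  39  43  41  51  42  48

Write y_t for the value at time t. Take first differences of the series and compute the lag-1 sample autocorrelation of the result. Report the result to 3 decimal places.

-0.683

First differences Δy: -6, 7, 2, -5, 4, -2, 10, -9, 6
Mean of differences = 0.7778
Numerator Σ(Δy_t−Δȳ)(Δy_{t+1}−Δȳ) = -236.0494
Denominator Σ(Δy_t−Δȳ)² = 345.5556
r_1(Δy) = -236.0494 / 345.5556 = -0.683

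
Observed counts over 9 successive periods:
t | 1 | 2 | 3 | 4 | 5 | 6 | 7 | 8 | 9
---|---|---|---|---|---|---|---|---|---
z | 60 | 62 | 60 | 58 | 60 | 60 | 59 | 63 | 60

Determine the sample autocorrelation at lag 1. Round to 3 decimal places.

-0.199

Mean z̄ = (60 + 62 + 60 + 58 + 60 + 60 + 59 + 63 + 60)/9 = 60.2222
Numerator Σ_{t=1}^{8}(z_t−z̄)(z_{t+1}−z̄) = -3.4938
Denominator Σ(z_t−z̄)² = 17.5556
r_1 = -3.4938 / 17.5556 = -0.199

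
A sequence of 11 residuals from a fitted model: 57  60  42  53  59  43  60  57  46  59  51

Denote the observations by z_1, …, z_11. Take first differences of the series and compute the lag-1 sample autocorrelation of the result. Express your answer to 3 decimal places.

First differences Δz: 3, -18, 11, 6, -16, 17, -3, -11, 13, -8
Mean of differences = -0.6000
Numerator Σ(Δz_t−Δz̄)(Δz_{t+1}−Δz̄) = -819.9600
Denominator Σ(Δz_t−Δz̄)² = 1394.4000
r_1(Δz) = -819.9600 / 1394.4000 = -0.588

-0.588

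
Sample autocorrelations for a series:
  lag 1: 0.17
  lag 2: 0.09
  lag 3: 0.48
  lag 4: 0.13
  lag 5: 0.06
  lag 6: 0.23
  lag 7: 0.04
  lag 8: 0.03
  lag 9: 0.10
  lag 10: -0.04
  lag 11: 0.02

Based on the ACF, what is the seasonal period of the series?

3

The largest autocorrelation is r_3 = 0.48, with a weaker echo at lag 6 (0.23); the remaining lags stay at or below 0.17.
The dominant spike at lag 3 indicates a seasonal period of 3.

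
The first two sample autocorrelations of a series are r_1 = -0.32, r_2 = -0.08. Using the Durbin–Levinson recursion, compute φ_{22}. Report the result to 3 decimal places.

-0.203

φ_{22} = (r_2 − r_1²) / (1 − r_1²)
r_1² = (-0.32)² = 0.1024
Numerator = -0.08 − 0.1024 = -0.1824; denominator = 1 − 0.1024 = 0.8976
φ_{22} = -0.1824 / 0.8976 = -0.203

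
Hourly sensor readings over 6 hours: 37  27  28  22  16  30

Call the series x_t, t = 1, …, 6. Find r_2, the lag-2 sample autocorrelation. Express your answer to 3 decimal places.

-0.069

Mean x̄ = (37 + 27 + 28 + 22 + 16 + 30)/6 = 26.6667
Σ(x_t−x̄)(x_{t+2}−x̄) = (13.7778) + (-1.5556) + (-14.2222) + (-15.5556) = -17.5556
Denominator Σ(x_t−x̄)² = 255.3333
r_2 = -17.5556 / 255.3333 = -0.069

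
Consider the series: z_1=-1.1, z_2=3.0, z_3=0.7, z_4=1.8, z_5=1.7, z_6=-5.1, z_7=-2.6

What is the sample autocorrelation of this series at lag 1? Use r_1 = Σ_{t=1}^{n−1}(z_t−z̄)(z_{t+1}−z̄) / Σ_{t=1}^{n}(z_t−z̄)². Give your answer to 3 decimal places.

0.165

Mean z̄ = (-1.1 + 3.0 + 0.7 + 1.8 + 1.7 − 5.1 − 2.6)/7 = -0.2286
Numerator Σ_{t=1}^{6}(z_t−z̄)(z_{t+1}−z̄) = 8.1378
Denominator Σ(z_t−z̄)² = 49.2343
r_1 = 8.1378 / 49.2343 = 0.165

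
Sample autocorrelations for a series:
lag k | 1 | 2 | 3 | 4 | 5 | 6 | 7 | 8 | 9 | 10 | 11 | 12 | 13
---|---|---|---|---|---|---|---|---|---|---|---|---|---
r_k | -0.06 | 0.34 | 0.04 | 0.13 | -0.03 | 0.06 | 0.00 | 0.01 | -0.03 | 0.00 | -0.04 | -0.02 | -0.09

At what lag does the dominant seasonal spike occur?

The largest autocorrelation is r_2 = 0.34; the remaining lags stay at or below 0.13.
The dominant spike at lag 2 indicates a seasonal period of 2.

2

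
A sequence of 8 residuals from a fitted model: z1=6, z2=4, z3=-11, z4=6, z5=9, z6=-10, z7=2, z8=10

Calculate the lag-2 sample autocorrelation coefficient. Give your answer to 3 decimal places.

Mean z̄ = (6 + 4 − 11 + 6 + 9 − 10 + 2 + 10)/8 = 2.0000
Deviations from mean: 4.0000, 2.0000, -13.0000, 4.0000, 7.0000, -12.0000, 0.0000, 8.0000
Numerator Σ_{t=1}^{6}(z_t−z̄)(z_{t+2}−z̄) = -279.0000
Denominator Σ(z_t−z̄)² = 462.0000
r_2 = -279.0000 / 462.0000 = -0.604

-0.604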